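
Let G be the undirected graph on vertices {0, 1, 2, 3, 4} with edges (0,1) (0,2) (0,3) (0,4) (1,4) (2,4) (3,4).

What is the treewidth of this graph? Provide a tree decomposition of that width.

Treewidth 2.
Bags: B1 = {0, 2, 4}  B2 = {0, 1, 4}  B3 = {0, 3, 4}
Tree: B1–B2, B1–B3

Each bag holds 3 vertices, so the decomposition has width 2, which upper-bounds the treewidth. Conversely, {0, 1, 4} is a clique of size 3, and the vertices of any clique must share a bag in every tree decomposition; so some bag has ≥ 3 vertices and tw(G) ≥ 2. Therefore the treewidth is 2.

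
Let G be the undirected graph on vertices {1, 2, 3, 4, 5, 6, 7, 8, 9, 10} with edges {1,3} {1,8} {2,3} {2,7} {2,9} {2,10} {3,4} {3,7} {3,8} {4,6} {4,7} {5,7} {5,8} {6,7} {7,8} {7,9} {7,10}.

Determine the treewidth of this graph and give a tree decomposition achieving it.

The largest bag has 3 vertices, giving width 2; this decomposition certifies tw(G) ≤ 2. On the other hand G contains the 3-clique {1, 3, 8}. A clique must lie in a single bag of any decomposition, so no decomposition can have width below 2. Combining the bounds, tw(G) = 2.

Treewidth 2.
One such decomposition:
Bags: B1 = {3, 7, 8}  B2 = {1, 3, 8}  B3 = {2, 3, 7}  B4 = {5, 7, 8}  B5 = {2, 7, 10}  B6 = {3, 4, 7}  B7 = {4, 6, 7}  B8 = {2, 7, 9}
Tree: B1–B2, B1–B3, B1–B4, B3–B5, B1–B6, B6–B7, B5–B8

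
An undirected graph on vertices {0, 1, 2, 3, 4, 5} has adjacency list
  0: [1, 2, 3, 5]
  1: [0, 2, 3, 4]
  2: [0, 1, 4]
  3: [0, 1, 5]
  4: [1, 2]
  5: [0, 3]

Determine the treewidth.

A width-2 tree decomposition is:
Bags: B1 = {0, 1, 2}  B2 = {1, 2, 4}  B3 = {0, 1, 3}  B4 = {0, 3, 5}
Tree: B1–B2, B1–B3, B3–B4
The largest bag has 3 vertices, giving width 2; this decomposition certifies tw(G) ≤ 2. For the lower bound, the 3 vertices {0, 1, 2} are pairwise adjacent, and any tree decomposition puts a clique entirely inside one bag — forcing width ≥ 2. Combining the bounds, tw(G) = 2.

2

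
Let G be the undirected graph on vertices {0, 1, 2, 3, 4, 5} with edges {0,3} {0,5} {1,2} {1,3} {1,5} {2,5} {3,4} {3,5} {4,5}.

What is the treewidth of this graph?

2

A width-2 tree decomposition is:
Bags: B1 = {1, 3, 5}  B2 = {3, 4, 5}  B3 = {1, 2, 5}  B4 = {0, 3, 5}
Tree: B1–B2, B1–B3, B1–B4
Each bag holds 3 vertices, so the decomposition has width 2, which upper-bounds the treewidth. On the other hand G contains the 3-clique {1, 2, 5}. A clique must lie in a single bag of any decomposition, so no decomposition can have width below 2. Therefore the treewidth is 2.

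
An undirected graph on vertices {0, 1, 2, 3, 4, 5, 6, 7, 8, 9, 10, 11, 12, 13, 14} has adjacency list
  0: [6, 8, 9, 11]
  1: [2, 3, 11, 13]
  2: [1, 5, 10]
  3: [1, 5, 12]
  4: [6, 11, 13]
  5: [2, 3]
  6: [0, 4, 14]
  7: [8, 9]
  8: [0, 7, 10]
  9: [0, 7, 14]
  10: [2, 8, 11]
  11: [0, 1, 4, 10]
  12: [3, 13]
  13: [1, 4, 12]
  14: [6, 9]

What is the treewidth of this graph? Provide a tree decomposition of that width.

Treewidth 3.
Bags: B1 = {3, 5, 12, 13}  B2 = {1, 3, 5, 13}  B3 = {1, 2, 5, 13}  B4 = {1, 2, 4, 13}  B5 = {1, 2, 4, 11}  B6 = {2, 4, 10, 11}  B7 = {4, 6, 10, 11}  B8 = {0, 6, 10, 11}  B9 = {0, 6, 8, 10}  B10 = {0, 6, 8, 14}  B11 = {0, 8, 9, 14}  B12 = {7, 8, 9, 14}
Tree: B1–B2, B2–B3, B3–B4, B4–B5, B5–B6, B6–B7, B7–B8, B8–B9, B9–B10, B10–B11, B11–B12

The largest bag has 4 vertices, giving width 3; this decomposition certifies tw(G) ≤ 3. For the lower bound: the 4 vertex sets {3,5,12}, {13}, {1}, {2,4,10,11} are disjoint, each induces a connected subgraph, and every pair is joined by at least one edge of G. Contracting each set to a single vertex therefore yields K_{4} as a minor, and since treewidth is minor-monotone, tw(G) ≥ tw(K_{4}) = 3. Combining the bounds, tw(G) = 3.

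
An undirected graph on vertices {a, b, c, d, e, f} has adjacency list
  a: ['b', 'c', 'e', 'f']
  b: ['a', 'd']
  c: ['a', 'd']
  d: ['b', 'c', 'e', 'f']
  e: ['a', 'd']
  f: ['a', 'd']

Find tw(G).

2

A width-2 tree decomposition is:
Bags: B1 = {a, d, e}  B2 = {a, c, d}  B3 = {a, d, f}  B4 = {a, b, d}
Tree: B1–B2, B2–B3, B3–B4
The largest bag has 3 vertices, giving width 2; this decomposition certifies tw(G) ≤ 2. For the lower bound, G contains the cycle a–e–d–c–a, so G is not a forest; only forests have treewidth ≤ 1, hence tw(G) ≥ 2. The upper and lower bounds meet at 2, so that is the treewidth.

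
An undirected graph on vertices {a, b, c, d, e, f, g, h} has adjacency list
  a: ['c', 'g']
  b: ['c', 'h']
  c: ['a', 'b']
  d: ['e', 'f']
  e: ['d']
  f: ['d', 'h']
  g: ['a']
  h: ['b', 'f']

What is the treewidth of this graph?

A width-1 tree decomposition is:
Bags: B1 = {a, g}  B2 = {a, c}  B3 = {b, c}  B4 = {b, h}  B5 = {f, h}  B6 = {d, f}  B7 = {d, e}
Tree: B1–B2, B2–B3, B3–B4, B4–B5, B5–B6, B6–B7
Each bag holds 2 vertices, so the decomposition has width 1, which upper-bounds the treewidth. Any graph with an edge has treewidth ≥ 1, and G has the edge g–a. Therefore the treewidth is 1.

1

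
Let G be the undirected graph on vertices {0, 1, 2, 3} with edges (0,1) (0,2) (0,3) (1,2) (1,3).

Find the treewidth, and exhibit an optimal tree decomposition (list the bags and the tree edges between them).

Treewidth 2.
One such decomposition:
Bags: B1 = {0, 1, 2}  B2 = {0, 1, 3}
Tree: B1–B2

Every bag has size at most 3, so the width is 3 − 1 = 2 and tw(G) ≤ 2. On the other hand G contains the 3-clique {0, 1, 2}. A clique must lie in a single bag of any decomposition, so no decomposition can have width below 2. Hence tw(G) = 2 exactly.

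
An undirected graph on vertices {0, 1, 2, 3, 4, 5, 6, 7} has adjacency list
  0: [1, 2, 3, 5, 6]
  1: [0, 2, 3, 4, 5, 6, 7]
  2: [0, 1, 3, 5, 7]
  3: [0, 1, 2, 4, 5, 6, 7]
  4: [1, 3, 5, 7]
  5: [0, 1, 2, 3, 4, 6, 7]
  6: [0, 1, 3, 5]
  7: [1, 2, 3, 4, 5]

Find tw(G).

4

A width-4 tree decomposition is:
Bags: B1 = {0, 1, 2, 3, 5}  B2 = {0, 1, 3, 5, 6}  B3 = {1, 2, 3, 5, 7}  B4 = {1, 3, 4, 5, 7}
Tree: B1–B2, B1–B3, B3–B4
Each bag holds 5 vertices, so the decomposition has width 4, which upper-bounds the treewidth. For the lower bound, the 5 vertices {0, 1, 2, 3, 5} are pairwise adjacent, and any tree decomposition puts a clique entirely inside one bag — forcing width ≥ 4. Combining the bounds, tw(G) = 4.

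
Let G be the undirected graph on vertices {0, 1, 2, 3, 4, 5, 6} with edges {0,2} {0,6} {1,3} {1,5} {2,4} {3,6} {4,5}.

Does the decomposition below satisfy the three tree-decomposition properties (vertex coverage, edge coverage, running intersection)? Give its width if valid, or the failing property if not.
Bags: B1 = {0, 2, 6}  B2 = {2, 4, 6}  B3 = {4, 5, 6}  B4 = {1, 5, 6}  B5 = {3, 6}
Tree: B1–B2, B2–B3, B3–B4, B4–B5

No — edge (1,3) lies in no bag.

A tree decomposition must satisfy three properties: every vertex lies in some bag; for every edge, both endpoints lie together in some bag; and for every vertex, the bags containing it form a connected subtree. Here edge (1,3) lies in no bag, so the decomposition is invalid.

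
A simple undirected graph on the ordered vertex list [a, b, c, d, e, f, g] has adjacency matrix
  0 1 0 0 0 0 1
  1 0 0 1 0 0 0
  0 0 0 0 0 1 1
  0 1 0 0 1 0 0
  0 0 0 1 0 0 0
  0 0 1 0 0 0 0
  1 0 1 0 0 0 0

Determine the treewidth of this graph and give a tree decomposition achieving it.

Every bag has size at most 2, so the width is 2 − 1 = 1 and tw(G) ≤ 1. Any graph with an edge has treewidth ≥ 1, and G has the edge f–c. The upper and lower bounds meet at 1, so that is the treewidth.

Treewidth 1.
Bags: B1 = {c, f}  B2 = {c, g}  B3 = {a, g}  B4 = {a, b}  B5 = {b, d}  B6 = {d, e}
Tree: B1–B2, B2–B3, B3–B4, B4–B5, B5–B6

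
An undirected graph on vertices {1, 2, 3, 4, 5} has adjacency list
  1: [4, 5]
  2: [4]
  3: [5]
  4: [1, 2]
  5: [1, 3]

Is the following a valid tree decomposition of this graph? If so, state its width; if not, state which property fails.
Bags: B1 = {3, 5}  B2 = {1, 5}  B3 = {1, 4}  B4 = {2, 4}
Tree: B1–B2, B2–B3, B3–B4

Yes; width 1.

Every vertex of G appears in some bag (union = {1, 2, 3, 4, 5}); every edge is covered by a bag; and for each vertex v the set of bags containing v is connected in the bag tree. The decomposition is therefore valid. The largest bag has 2 vertices, so the width is 1.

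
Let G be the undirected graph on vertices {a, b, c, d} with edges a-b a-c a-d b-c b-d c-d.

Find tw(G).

A width-3 tree decomposition is:
Bags: B1 = {a, b, c, d}
Tree: (single bag)
With just one bag of size 4, the width is 4 − 1 = 3, so tw(G) ≤ 3. On the other hand G contains the 4-clique {a, b, c, d}. A clique must lie in a single bag of any decomposition, so no decomposition can have width below 3. Therefore the treewidth is 3.

3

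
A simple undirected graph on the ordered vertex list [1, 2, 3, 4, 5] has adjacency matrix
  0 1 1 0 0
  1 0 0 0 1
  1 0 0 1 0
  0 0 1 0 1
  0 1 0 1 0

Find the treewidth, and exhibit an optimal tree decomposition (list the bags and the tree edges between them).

Each bag holds 3 vertices, so the decomposition has width 2, which upper-bounds the treewidth. The edges 4–3–1–2–5–4 form a cycle, so G is not a tree and its treewidth is at least 2. Hence tw(G) = 2 exactly.

Treewidth 2.
One optimal decomposition is:
Bags: B1 = {1, 3, 4}  B2 = {1, 2, 4}  B3 = {2, 4, 5}
Tree: B1–B2, B2–B3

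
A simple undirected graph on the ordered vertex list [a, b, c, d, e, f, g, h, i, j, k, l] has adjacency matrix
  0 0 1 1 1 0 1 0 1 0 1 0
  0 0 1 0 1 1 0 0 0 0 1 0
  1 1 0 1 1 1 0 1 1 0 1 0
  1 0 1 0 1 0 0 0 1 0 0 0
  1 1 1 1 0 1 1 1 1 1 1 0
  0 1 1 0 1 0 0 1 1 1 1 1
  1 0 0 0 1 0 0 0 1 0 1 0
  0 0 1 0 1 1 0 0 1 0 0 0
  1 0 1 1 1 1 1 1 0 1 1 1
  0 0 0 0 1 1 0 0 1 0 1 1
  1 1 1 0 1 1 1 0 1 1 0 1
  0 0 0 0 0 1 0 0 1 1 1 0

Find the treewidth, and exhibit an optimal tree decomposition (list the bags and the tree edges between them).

Each bag holds 5 vertices, so the decomposition has width 4, which upper-bounds the treewidth. For the lower bound, the 5 vertices {b, c, e, f, k} are pairwise adjacent, and any tree decomposition puts a clique entirely inside one bag — forcing width ≥ 4. Hence tw(G) = 4 exactly.

Treewidth 4.
One optimal decomposition is:
Bags: B1 = {c, e, f, i, k}  B2 = {a, c, e, i, k}  B3 = {c, e, f, h, i}  B4 = {e, f, i, j, k}  B5 = {f, i, j, k, l}  B6 = {b, c, e, f, k}  B7 = {a, e, g, i, k}  B8 = {a, c, d, e, i}
Tree: B1–B2, B1–B3, B1–B4, B4–B5, B1–B6, B2–B7, B2–B8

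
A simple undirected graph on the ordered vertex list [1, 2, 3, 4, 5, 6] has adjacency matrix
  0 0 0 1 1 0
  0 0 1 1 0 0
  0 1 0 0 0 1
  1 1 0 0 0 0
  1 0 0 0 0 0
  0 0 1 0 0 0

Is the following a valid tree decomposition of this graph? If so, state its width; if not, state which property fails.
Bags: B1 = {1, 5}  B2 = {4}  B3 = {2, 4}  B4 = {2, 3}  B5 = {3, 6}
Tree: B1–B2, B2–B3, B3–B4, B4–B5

No — edge (1,4) lies in no bag.

A tree decomposition must satisfy three properties: every vertex lies in some bag; for every edge, both endpoints lie together in some bag; and for every vertex, the bags containing it form a connected subtree. Here edge (1,4) lies in no bag, so the decomposition is invalid.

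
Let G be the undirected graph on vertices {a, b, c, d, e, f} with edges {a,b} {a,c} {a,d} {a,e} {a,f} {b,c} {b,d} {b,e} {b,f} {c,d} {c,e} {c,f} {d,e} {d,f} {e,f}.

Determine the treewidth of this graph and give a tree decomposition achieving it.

A single bag containing all 6 vertices is trivially a valid decomposition of width 5. Conversely, {a, b, c, d, e, f} is a clique of size 6, and the vertices of any clique must share a bag in every tree decomposition; so some bag has ≥ 6 vertices and tw(G) ≥ 5. Therefore the treewidth is 5.

Treewidth 5.
One optimal decomposition is:
Bags: B1 = {a, b, c, d, e, f}
Tree: (single bag)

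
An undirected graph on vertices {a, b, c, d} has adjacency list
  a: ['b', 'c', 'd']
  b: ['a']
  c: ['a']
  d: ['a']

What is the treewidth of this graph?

A width-1 tree decomposition is:
Bags: B1 = {a, b}  B2 = {a, c}  B3 = {a, d}
Tree: B1–B2, B1–B3
Each bag holds 2 vertices, so the decomposition has width 1, which upper-bounds the treewidth. Since G has at least one edge (e.g. b–a), it is not an edgeless graph, so tw(G) ≥ 1. Combining the bounds, tw(G) = 1.

1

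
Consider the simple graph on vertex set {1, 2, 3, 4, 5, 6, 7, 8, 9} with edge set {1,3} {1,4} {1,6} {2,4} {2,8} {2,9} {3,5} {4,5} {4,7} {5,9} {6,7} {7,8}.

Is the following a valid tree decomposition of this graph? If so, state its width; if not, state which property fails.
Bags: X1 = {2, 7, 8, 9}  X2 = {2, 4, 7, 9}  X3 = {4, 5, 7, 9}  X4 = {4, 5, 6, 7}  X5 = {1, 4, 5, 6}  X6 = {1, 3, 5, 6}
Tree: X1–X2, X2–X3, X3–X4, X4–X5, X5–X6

Yes; width 3.

Vertex coverage: the bags together contain {1, 2, 3, 4, 5, 6, 7, 8, 9}, the full vertex set. Edge coverage: each edge of G has both endpoints in at least one bag. Running intersection: for every vertex, the bags containing it form a connected subtree. All three properties hold, so this is a valid tree decomposition of width max|bag| − 1 = 3, and hence tw(G) ≤ 3.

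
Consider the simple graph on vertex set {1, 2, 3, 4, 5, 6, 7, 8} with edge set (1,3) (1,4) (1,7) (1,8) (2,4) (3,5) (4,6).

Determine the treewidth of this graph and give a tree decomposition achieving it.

Every bag has size at most 2, so the width is 2 − 1 = 1 and tw(G) ≤ 1. Any graph with an edge has treewidth ≥ 1, and G has the edge 4–6. Therefore the treewidth is 1.

Treewidth 1.
One optimal decomposition is:
Bags: B1 = {4, 6}  B2 = {1, 4}  B3 = {1, 3}  B4 = {1, 8}  B5 = {3, 5}  B6 = {1, 7}  B7 = {2, 4}
Tree: B1–B2, B2–B3, B3–B4, B3–B5, B2–B6, B2–B7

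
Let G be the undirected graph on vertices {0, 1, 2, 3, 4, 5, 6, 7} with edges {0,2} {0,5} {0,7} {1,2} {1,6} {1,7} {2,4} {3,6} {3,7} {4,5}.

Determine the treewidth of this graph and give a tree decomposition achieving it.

Treewidth 2.
One such decomposition:
Bags: B1 = {1, 3, 6}  B2 = {1, 3, 7}  B3 = {1, 2, 7}  B4 = {0, 2, 7}  B5 = {0, 2, 4}  B6 = {0, 4, 5}
Tree: B1–B2, B2–B3, B3–B4, B4–B5, B5–B6

Every bag has size at most 3, so the width is 3 − 1 = 2 and tw(G) ≤ 2. Since 6–3–7–1–6 is a cycle in G, G is not acyclic. Forests are exactly the graphs of treewidth ≤ 1, so tw(G) ≥ 2. Combining the bounds, tw(G) = 2.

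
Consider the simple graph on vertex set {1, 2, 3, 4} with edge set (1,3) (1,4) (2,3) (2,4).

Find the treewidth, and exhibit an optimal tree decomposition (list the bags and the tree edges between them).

Every bag has size at most 3, so the width is 3 − 1 = 2 and tw(G) ≤ 2. The edges 4–2–3–1–4 form a cycle, so G is not a tree and its treewidth is at least 2. Hence tw(G) = 2 exactly.

Treewidth 2.
Bags: B1 = {2, 3, 4}  B2 = {1, 3, 4}
Tree: B1–B2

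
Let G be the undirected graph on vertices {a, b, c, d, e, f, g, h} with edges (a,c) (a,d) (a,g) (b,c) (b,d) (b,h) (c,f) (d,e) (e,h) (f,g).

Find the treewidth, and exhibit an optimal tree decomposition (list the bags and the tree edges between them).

Treewidth 2.
Bags: B1 = {d, e, h}  B2 = {b, d, h}  B3 = {a, b, d}  B4 = {a, b, c}  B5 = {a, c, g}  B6 = {c, f, g}
Tree: B1–B2, B2–B3, B3–B4, B4–B5, B5–B6

The largest bag has 3 vertices, giving width 2; this decomposition certifies tw(G) ≤ 2. For the lower bound, G contains the cycle e–h–b–d–e, so G is not a forest; only forests have treewidth ≤ 1, hence tw(G) ≥ 2. Hence tw(G) = 2 exactly.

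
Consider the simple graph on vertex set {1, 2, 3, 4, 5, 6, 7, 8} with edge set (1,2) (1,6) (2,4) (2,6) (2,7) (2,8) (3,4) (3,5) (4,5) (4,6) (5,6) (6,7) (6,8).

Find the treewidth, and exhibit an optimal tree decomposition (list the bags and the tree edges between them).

Each bag holds 3 vertices, so the decomposition has width 2, which upper-bounds the treewidth. For the lower bound, the 3 vertices {3, 4, 5} are pairwise adjacent, and any tree decomposition puts a clique entirely inside one bag — forcing width ≥ 2. Therefore the treewidth is 2.

Treewidth 2.
One optimal decomposition is:
Bags: B1 = {2, 6, 7}  B2 = {2, 4, 6}  B3 = {4, 5, 6}  B4 = {1, 2, 6}  B5 = {3, 4, 5}  B6 = {2, 6, 8}
Tree: B1–B2, B2–B3, B2–B4, B3–B5, B2–B6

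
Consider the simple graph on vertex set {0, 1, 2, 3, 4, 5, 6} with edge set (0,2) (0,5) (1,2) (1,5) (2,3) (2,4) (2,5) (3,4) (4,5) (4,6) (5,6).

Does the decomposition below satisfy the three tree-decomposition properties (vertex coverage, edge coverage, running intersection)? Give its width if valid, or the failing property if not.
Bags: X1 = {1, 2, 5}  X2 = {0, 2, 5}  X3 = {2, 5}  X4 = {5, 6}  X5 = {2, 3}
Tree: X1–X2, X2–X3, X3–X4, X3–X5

A tree decomposition must satisfy three properties: every vertex lies in some bag; for every edge, both endpoints lie together in some bag; and for every vertex, the bags containing it form a connected subtree. Here vertex 4 appears in no bag, so the decomposition is invalid.

No — vertex 4 appears in no bag.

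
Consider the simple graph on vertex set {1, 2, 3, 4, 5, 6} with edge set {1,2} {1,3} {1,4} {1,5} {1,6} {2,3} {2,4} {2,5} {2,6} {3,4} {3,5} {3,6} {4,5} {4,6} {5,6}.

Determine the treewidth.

A width-5 tree decomposition is:
Bags: B1 = {1, 2, 3, 4, 5, 6}
Tree: (single bag)
A single bag containing all 6 vertices is trivially a valid decomposition of width 5. For the lower bound, the 6 vertices {1, 2, 3, 4, 5, 6} are pairwise adjacent, and any tree decomposition puts a clique entirely inside one bag — forcing width ≥ 5. Combining the bounds, tw(G) = 5.

5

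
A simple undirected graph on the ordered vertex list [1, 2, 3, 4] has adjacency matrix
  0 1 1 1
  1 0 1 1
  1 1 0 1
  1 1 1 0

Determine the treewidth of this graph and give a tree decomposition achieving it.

Treewidth 3.
Bags: B1 = {1, 2, 3, 4}
Tree: (single bag)

A single bag containing all 4 vertices is trivially a valid decomposition of width 3. Conversely, {1, 2, 3, 4} is a clique of size 4, and the vertices of any clique must share a bag in every tree decomposition; so some bag has ≥ 4 vertices and tw(G) ≥ 3. Hence tw(G) = 3 exactly.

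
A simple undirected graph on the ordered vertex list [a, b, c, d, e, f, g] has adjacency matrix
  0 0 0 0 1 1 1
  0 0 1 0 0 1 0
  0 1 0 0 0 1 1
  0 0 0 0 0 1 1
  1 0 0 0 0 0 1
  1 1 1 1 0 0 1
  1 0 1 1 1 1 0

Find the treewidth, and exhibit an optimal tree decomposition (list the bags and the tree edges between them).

Treewidth 2.
One optimal decomposition is:
Bags: B1 = {a, e, g}  B2 = {a, f, g}  B3 = {c, f, g}  B4 = {d, f, g}  B5 = {b, c, f}
Tree: B1–B2, B2–B3, B3–B4, B3–B5

Every bag has size at most 3, so the width is 3 − 1 = 2 and tw(G) ≤ 2. On the other hand G contains the 3-clique {a, e, g}. A clique must lie in a single bag of any decomposition, so no decomposition can have width below 2. Combining the bounds, tw(G) = 2.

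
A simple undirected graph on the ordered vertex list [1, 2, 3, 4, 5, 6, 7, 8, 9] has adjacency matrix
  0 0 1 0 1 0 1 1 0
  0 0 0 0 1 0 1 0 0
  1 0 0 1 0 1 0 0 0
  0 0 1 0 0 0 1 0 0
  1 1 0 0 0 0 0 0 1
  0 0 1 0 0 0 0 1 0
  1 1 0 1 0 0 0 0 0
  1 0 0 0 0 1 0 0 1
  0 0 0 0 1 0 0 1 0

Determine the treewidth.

A width-3 tree decomposition is:
Bags: B1 = {3, 4, 6, 8}  B2 = {1, 3, 4, 8}  B3 = {1, 4, 7, 8}  B4 = {1, 7, 8, 9}  B5 = {1, 5, 7, 9}  B6 = {2, 5, 7, 9}
Tree: B1–B2, B2–B3, B3–B4, B4–B5, B5–B6
The largest bag has 4 vertices, giving width 3; this decomposition certifies tw(G) ≤ 3. For the lower bound: the 4 vertex sets {3,4,6}, {8}, {1}, {2,5,7,9} are disjoint, each induces a connected subgraph, and every pair is joined by at least one edge of G. Contracting each set to a single vertex therefore yields K_{4} as a minor, and since treewidth is minor-monotone, tw(G) ≥ tw(K_{4}) = 3. Combining the bounds, tw(G) = 3.

3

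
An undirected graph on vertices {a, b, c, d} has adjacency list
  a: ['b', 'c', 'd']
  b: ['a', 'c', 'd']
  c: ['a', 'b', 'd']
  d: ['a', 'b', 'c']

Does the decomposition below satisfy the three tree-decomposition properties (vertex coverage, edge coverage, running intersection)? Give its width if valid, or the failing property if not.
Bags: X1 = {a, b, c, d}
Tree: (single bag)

Yes; width 3.

Checking the three conditions: (i) the bags cover all of {a, b, c, d}; (ii) for each edge, some bag contains both endpoints; (iii) the bags containing any fixed vertex form a subtree. All hold, so the decomposition is valid with width 4 − 1 = 3.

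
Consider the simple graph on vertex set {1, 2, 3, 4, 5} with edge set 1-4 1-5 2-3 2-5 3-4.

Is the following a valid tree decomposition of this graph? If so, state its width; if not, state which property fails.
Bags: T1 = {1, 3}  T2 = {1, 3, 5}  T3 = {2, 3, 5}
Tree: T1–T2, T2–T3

No — vertex 4 appears in no bag.

A tree decomposition must satisfy three properties: every vertex lies in some bag; for every edge, both endpoints lie together in some bag; and for every vertex, the bags containing it form a connected subtree. Here vertex 4 appears in no bag, so the decomposition is invalid.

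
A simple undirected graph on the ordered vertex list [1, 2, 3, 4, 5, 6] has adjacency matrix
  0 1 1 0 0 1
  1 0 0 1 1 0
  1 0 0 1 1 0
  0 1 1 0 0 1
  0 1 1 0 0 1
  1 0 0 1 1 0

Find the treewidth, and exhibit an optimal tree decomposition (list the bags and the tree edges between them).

Treewidth 3.
One such decomposition:
Bags: B1 = {1, 2, 3, 6}  B2 = {2, 3, 5, 6}  B3 = {2, 3, 4, 6}
Tree: B1–B2, B2–B3

The largest bag has 4 vertices, giving width 3; this decomposition certifies tw(G) ≤ 3. For the lower bound: the 4 vertex sets {1,6}, {3,5}, {2}, {4} are disjoint, each induces a connected subgraph, and every pair is joined by at least one edge of G. Contracting each set to a single vertex therefore yields K_{4} as a minor, and since treewidth is minor-monotone, tw(G) ≥ tw(K_{4}) = 3. Therefore the treewidth is 3.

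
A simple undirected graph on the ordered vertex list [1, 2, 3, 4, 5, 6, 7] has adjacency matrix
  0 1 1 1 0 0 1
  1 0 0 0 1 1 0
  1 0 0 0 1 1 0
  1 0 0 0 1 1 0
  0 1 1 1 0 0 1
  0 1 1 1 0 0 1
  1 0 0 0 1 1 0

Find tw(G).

A width-3 tree decomposition is:
Bags: B1 = {1, 2, 5, 6}  B2 = {1, 5, 6, 7}  B3 = {1, 3, 5, 6}  B4 = {1, 4, 5, 6}
Tree: B1–B2, B2–B3, B3–B4
Each bag holds 4 vertices, so the decomposition has width 3, which upper-bounds the treewidth. For the lower bound: the 4 vertex sets {2,5}, {1,7}, {6}, {3} are disjoint, each induces a connected subgraph, and every pair is joined by at least one edge of G. Contracting each set to a single vertex therefore yields K_{4} as a minor, and since treewidth is minor-monotone, tw(G) ≥ tw(K_{4}) = 3. Therefore the treewidth is 3.

3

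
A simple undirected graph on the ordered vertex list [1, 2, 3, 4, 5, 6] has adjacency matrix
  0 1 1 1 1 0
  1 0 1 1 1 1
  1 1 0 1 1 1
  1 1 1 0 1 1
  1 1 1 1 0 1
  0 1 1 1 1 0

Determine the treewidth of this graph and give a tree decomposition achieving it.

Treewidth 4.
One such decomposition:
Bags: B1 = {2, 3, 4, 5, 6}  B2 = {1, 2, 3, 4, 5}
Tree: B1–B2

The largest bag has 5 vertices, giving width 4; this decomposition certifies tw(G) ≤ 4. For the lower bound, the 5 vertices {1, 2, 3, 4, 5} are pairwise adjacent, and any tree decomposition puts a clique entirely inside one bag — forcing width ≥ 4. The upper and lower bounds meet at 4, so that is the treewidth.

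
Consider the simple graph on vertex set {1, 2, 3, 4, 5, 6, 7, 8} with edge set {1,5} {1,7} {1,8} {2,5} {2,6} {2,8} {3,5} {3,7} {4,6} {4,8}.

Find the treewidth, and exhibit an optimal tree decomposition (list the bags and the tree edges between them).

Each bag holds 3 vertices, so the decomposition has width 2, which upper-bounds the treewidth. Since 3–7–1–5–3 is a cycle in G, G is not acyclic. Forests are exactly the graphs of treewidth ≤ 1, so tw(G) ≥ 2. Combining the bounds, tw(G) = 2.

Treewidth 2.
One optimal decomposition is:
Bags: B1 = {3, 5, 7}  B2 = {1, 5, 7}  B3 = {1, 2, 5}  B4 = {1, 2, 8}  B5 = {2, 6, 8}  B6 = {4, 6, 8}
Tree: B1–B2, B2–B3, B3–B4, B4–B5, B5–B6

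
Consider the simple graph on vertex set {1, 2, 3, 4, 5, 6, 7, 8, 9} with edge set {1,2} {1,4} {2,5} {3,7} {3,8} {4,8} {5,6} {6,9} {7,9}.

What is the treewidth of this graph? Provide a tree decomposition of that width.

Each bag holds 3 vertices, so the decomposition has width 2, which upper-bounds the treewidth. Since 9–7–3–8–4–1–2–5–6–9 is a cycle in G, G is not acyclic. Forests are exactly the graphs of treewidth ≤ 1, so tw(G) ≥ 2. The upper and lower bounds meet at 2, so that is the treewidth.

Treewidth 2.
One optimal decomposition is:
Bags: B1 = {3, 7, 9}  B2 = {3, 8, 9}  B3 = {4, 8, 9}  B4 = {1, 4, 9}  B5 = {1, 2, 9}  B6 = {2, 5, 9}  B7 = {5, 6, 9}
Tree: B1–B2, B2–B3, B3–B4, B4–B5, B5–B6, B6–B7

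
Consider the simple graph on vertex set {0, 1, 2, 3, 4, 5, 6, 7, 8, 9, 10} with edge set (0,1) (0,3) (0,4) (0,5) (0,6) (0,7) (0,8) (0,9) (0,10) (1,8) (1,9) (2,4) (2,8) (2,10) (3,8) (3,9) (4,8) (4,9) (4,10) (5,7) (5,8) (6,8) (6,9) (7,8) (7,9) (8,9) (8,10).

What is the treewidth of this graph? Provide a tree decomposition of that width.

The largest bag has 4 vertices, giving width 3; this decomposition certifies tw(G) ≤ 3. For the lower bound, the 4 vertices {0, 1, 8, 9} are pairwise adjacent, and any tree decomposition puts a clique entirely inside one bag — forcing width ≥ 3. Therefore the treewidth is 3.

Treewidth 3.
One optimal decomposition is:
Bags: B1 = {0, 1, 8, 9}  B2 = {0, 3, 8, 9}  B3 = {0, 4, 8, 9}  B4 = {0, 7, 8, 9}  B5 = {0, 6, 8, 9}  B6 = {0, 5, 7, 8}  B7 = {0, 4, 8, 10}  B8 = {2, 4, 8, 10}
Tree: B1–B2, B2–B3, B1–B4, B1–B5, B4–B6, B3–B7, B7–B8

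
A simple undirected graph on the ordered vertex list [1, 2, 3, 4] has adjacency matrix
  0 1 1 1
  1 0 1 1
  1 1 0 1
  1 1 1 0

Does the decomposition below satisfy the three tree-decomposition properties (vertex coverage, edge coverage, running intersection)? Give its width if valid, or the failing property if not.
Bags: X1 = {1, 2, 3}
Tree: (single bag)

No — vertex 4 appears in no bag.

A tree decomposition must satisfy three properties: every vertex lies in some bag; for every edge, both endpoints lie together in some bag; and for every vertex, the bags containing it form a connected subtree. Here vertex 4 appears in no bag, so the decomposition is invalid.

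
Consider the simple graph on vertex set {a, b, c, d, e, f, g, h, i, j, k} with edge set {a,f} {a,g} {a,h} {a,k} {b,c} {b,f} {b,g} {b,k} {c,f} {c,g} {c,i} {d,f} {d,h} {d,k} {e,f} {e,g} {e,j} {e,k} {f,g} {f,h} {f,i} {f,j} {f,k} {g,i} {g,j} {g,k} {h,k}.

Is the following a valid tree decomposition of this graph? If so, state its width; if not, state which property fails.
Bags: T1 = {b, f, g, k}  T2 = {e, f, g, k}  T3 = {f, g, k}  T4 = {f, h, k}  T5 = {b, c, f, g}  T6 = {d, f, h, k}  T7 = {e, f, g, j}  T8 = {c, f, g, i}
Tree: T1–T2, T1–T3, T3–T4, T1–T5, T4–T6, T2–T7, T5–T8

No — vertex a appears in no bag.

A tree decomposition must satisfy three properties: every vertex lies in some bag; for every edge, both endpoints lie together in some bag; and for every vertex, the bags containing it form a connected subtree. Here vertex a appears in no bag, so the decomposition is invalid.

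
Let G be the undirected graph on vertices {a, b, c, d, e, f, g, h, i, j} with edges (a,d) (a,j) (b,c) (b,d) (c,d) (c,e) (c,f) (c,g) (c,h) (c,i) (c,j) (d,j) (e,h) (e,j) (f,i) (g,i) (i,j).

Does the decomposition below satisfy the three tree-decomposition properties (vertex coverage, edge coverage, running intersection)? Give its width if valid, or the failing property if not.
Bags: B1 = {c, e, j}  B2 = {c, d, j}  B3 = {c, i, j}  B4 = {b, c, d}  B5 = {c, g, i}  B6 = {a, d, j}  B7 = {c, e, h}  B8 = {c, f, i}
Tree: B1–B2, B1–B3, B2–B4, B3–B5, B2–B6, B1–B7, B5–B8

Yes; width 2.

Every vertex of G appears in some bag (union = {a, b, c, d, e, f, g, h, i, j}); every edge is covered by a bag; and for each vertex v the set of bags containing v is connected in the bag tree. The decomposition is therefore valid. The largest bag has 3 vertices, so the width is 2.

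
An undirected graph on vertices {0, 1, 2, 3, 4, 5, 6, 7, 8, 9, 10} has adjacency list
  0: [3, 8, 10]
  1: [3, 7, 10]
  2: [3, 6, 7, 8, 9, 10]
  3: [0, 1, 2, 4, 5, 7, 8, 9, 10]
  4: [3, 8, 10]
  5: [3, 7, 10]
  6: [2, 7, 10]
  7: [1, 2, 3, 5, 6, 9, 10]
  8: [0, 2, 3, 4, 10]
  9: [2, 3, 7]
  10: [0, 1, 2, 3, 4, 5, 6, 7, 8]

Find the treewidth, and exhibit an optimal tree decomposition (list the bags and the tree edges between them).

Treewidth 3.
Bags: B1 = {2, 6, 7, 10}  B2 = {2, 3, 7, 10}  B3 = {1, 3, 7, 10}  B4 = {2, 3, 8, 10}  B5 = {0, 3, 8, 10}  B6 = {3, 5, 7, 10}  B7 = {2, 3, 7, 9}  B8 = {3, 4, 8, 10}
Tree: B1–B2, B2–B3, B2–B4, B4–B5, B3–B6, B2–B7, B4–B8

Each bag holds 4 vertices, so the decomposition has width 3, which upper-bounds the treewidth. Conversely, {2, 3, 7, 9} is a clique of size 4, and the vertices of any clique must share a bag in every tree decomposition; so some bag has ≥ 4 vertices and tw(G) ≥ 3. Hence tw(G) = 3 exactly.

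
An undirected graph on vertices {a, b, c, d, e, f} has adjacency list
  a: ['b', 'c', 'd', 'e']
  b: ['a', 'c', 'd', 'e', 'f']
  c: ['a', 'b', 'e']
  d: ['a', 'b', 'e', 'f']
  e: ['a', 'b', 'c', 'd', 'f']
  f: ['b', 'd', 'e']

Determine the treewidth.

A width-3 tree decomposition is:
Bags: B1 = {b, d, e, f}  B2 = {a, b, d, e}  B3 = {a, b, c, e}
Tree: B1–B2, B2–B3
Each bag holds 4 vertices, so the decomposition has width 3, which upper-bounds the treewidth. On the other hand G contains the 4-clique {b, d, e, f}. A clique must lie in a single bag of any decomposition, so no decomposition can have width below 3. Hence tw(G) = 3 exactly.

3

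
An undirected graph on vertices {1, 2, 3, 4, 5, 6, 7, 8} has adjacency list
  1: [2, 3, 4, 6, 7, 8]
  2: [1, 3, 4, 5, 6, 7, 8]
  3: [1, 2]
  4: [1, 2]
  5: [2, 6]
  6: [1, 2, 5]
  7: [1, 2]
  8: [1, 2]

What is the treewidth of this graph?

A width-2 tree decomposition is:
Bags: B1 = {1, 2, 3}  B2 = {1, 2, 6}  B3 = {1, 2, 8}  B4 = {1, 2, 7}  B5 = {2, 5, 6}  B6 = {1, 2, 4}
Tree: B1–B2, B2–B3, B2–B4, B2–B5, B4–B6
The largest bag has 3 vertices, giving width 2; this decomposition certifies tw(G) ≤ 2. Conversely, {1, 2, 3} is a clique of size 3, and the vertices of any clique must share a bag in every tree decomposition; so some bag has ≥ 3 vertices and tw(G) ≥ 2. Combining the bounds, tw(G) = 2.

2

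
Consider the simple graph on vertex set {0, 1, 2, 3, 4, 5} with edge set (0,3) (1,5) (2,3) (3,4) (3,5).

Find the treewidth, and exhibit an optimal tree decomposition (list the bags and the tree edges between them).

The largest bag has 2 vertices, giving width 1; this decomposition certifies tw(G) ≤ 1. Any graph with an edge has treewidth ≥ 1, and G has the edge 3–5. Hence tw(G) = 1 exactly.

Treewidth 1.
Bags: B1 = {3, 5}  B2 = {2, 3}  B3 = {1, 5}  B4 = {3, 4}  B5 = {0, 3}
Tree: B1–B2, B1–B3, B1–B4, B4–B5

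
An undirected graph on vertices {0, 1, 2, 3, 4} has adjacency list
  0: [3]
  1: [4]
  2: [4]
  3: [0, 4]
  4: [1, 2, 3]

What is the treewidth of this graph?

1

A width-1 tree decomposition is:
Bags: B1 = {1, 4}  B2 = {3, 4}  B3 = {0, 3}  B4 = {2, 4}
Tree: B1–B2, B2–B3, B1–B4
The largest bag has 2 vertices, giving width 1; this decomposition certifies tw(G) ≤ 1. Any graph with an edge has treewidth ≥ 1, and G has the edge 1–4. The upper and lower bounds meet at 1, so that is the treewidth.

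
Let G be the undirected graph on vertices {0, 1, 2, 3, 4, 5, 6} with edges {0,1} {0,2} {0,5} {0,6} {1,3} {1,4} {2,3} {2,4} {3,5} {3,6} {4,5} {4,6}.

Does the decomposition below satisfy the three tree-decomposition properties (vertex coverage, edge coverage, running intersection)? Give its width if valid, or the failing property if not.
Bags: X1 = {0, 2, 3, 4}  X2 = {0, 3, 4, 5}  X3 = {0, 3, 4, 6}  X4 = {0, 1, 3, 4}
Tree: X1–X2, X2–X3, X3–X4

Yes; width 3.

Every vertex of G appears in some bag (union = {0, 1, 2, 3, 4, 5, 6}); every edge is covered by a bag; and for each vertex v the set of bags containing v is connected in the bag tree. The decomposition is therefore valid. The largest bag has 4 vertices, so the width is 3.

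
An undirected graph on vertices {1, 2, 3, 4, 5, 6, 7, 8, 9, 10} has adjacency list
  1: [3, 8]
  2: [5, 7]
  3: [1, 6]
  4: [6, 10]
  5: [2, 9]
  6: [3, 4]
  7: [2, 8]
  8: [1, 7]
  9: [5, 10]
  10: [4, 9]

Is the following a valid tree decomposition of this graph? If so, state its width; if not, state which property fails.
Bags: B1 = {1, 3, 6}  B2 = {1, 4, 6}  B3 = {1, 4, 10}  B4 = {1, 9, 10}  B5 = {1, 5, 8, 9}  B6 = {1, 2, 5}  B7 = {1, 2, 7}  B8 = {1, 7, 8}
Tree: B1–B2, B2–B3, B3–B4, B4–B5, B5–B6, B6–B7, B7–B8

A tree decomposition must satisfy three properties: every vertex lies in some bag; for every edge, both endpoints lie together in some bag; and for every vertex, the bags containing it form a connected subtree. Here bags containing vertex 8 are not connected in the tree, so the decomposition is invalid.

No — bags containing vertex 8 are not connected in the tree.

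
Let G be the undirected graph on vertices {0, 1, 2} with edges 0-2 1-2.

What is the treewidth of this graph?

1

A width-1 tree decomposition is:
Bags: B1 = {0, 2}  B2 = {1, 2}
Tree: B1–B2
Each bag holds 2 vertices, so the decomposition has width 1, which upper-bounds the treewidth. Any graph with an edge has treewidth ≥ 1, and G has the edge 2–0. The upper and lower bounds meet at 1, so that is the treewidth.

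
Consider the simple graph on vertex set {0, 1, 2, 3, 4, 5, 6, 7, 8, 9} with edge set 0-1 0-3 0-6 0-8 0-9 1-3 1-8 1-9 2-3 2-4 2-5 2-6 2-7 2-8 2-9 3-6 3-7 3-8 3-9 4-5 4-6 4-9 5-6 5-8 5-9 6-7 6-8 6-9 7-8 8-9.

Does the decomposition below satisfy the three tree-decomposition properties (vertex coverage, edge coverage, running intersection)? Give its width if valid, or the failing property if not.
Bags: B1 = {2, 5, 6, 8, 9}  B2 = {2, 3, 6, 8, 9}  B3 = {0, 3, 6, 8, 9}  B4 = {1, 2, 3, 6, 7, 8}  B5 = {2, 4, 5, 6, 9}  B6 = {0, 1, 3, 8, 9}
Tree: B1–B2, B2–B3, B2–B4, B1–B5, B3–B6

No — bags containing vertex 1 are not connected in the tree.

A tree decomposition must satisfy three properties: every vertex lies in some bag; for every edge, both endpoints lie together in some bag; and for every vertex, the bags containing it form a connected subtree. Here bags containing vertex 1 are not connected in the tree, so the decomposition is invalid.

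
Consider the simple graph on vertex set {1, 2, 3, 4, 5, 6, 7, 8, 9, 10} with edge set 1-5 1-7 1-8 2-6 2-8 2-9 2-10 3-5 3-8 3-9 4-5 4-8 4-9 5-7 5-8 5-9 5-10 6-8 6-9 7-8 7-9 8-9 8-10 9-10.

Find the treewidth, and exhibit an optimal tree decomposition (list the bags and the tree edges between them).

The largest bag has 4 vertices, giving width 3; this decomposition certifies tw(G) ≤ 3. On the other hand G contains the 4-clique {1, 5, 7, 8}. A clique must lie in a single bag of any decomposition, so no decomposition can have width below 3. Therefore the treewidth is 3.

Treewidth 3.
One optimal decomposition is:
Bags: B1 = {5, 8, 9, 10}  B2 = {4, 5, 8, 9}  B3 = {5, 7, 8, 9}  B4 = {2, 8, 9, 10}  B5 = {2, 6, 8, 9}  B6 = {1, 5, 7, 8}  B7 = {3, 5, 8, 9}
Tree: B1–B2, B1–B3, B1–B4, B4–B5, B3–B6, B2–B7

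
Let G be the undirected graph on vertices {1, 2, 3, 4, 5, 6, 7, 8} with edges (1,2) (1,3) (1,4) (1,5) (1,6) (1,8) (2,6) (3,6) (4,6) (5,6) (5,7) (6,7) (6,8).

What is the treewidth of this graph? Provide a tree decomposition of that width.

Treewidth 2.
Bags: B1 = {1, 5, 6}  B2 = {5, 6, 7}  B3 = {1, 3, 6}  B4 = {1, 2, 6}  B5 = {1, 6, 8}  B6 = {1, 4, 6}
Tree: B1–B2, B1–B3, B1–B4, B1–B5, B3–B6

Every bag has size at most 3, so the width is 3 − 1 = 2 and tw(G) ≤ 2. On the other hand G contains the 3-clique {1, 2, 6}. A clique must lie in a single bag of any decomposition, so no decomposition can have width below 2. Therefore the treewidth is 2.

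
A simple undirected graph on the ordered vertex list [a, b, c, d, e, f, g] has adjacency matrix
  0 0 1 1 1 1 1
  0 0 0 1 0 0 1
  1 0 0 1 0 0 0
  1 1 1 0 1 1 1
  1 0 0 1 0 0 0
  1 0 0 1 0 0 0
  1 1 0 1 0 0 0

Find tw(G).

2

A width-2 tree decomposition is:
Bags: B1 = {a, d, e}  B2 = {a, d, g}  B3 = {a, d, f}  B4 = {a, c, d}  B5 = {b, d, g}
Tree: B1–B2, B2–B3, B3–B4, B2–B5
Each bag holds 3 vertices, so the decomposition has width 2, which upper-bounds the treewidth. Conversely, {a, d, g} is a clique of size 3, and the vertices of any clique must share a bag in every tree decomposition; so some bag has ≥ 3 vertices and tw(G) ≥ 2. Combining the bounds, tw(G) = 2.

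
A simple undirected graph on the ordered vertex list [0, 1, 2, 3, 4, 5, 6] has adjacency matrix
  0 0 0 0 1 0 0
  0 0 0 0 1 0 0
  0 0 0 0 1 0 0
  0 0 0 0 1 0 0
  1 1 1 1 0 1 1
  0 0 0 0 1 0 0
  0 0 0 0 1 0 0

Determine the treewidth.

1

A width-1 tree decomposition is:
Bags: B1 = {1, 4}  B2 = {2, 4}  B3 = {0, 4}  B4 = {3, 4}  B5 = {4, 5}  B6 = {4, 6}
Tree: B1–B2, B2–B3, B3–B4, B1–B5, B2–B6
Every bag has size at most 2, so the width is 2 − 1 = 1 and tw(G) ≤ 1. G has an edge, so its treewidth is at least 1. The upper and lower bounds meet at 1, so that is the treewidth.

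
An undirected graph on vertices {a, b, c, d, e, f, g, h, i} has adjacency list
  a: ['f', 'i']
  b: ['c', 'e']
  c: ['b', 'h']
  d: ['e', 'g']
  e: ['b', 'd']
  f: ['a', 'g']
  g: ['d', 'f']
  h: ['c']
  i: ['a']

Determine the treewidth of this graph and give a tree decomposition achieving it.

Treewidth 1.
Bags: B1 = {a, i}  B2 = {a, f}  B3 = {f, g}  B4 = {d, g}  B5 = {d, e}  B6 = {b, e}  B7 = {b, c}  B8 = {c, h}
Tree: B1–B2, B2–B3, B3–B4, B4–B5, B5–B6, B6–B7, B7–B8

The largest bag has 2 vertices, giving width 1; this decomposition certifies tw(G) ≤ 1. G has an edge, so its treewidth is at least 1. Combining the bounds, tw(G) = 1.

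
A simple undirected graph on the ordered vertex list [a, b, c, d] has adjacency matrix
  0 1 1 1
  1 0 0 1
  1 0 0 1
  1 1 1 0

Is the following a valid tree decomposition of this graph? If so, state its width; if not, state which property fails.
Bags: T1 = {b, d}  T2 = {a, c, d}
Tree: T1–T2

No — edge (a,b) lies in no bag.

A tree decomposition must satisfy three properties: every vertex lies in some bag; for every edge, both endpoints lie together in some bag; and for every vertex, the bags containing it form a connected subtree. Here edge (a,b) lies in no bag, so the decomposition is invalid.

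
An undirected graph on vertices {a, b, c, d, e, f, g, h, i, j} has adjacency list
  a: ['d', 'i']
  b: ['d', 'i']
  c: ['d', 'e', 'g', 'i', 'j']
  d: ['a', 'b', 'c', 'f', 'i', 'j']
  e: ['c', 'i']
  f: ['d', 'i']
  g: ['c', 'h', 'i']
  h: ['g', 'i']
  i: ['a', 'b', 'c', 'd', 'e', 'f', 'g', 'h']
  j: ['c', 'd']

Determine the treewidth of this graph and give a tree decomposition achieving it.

The largest bag has 3 vertices, giving width 2; this decomposition certifies tw(G) ≤ 2. For the lower bound, the 3 vertices {c, d, j} are pairwise adjacent, and any tree decomposition puts a clique entirely inside one bag — forcing width ≥ 2. Therefore the treewidth is 2.

Treewidth 2.
One such decomposition:
Bags: B1 = {c, g, i}  B2 = {g, h, i}  B3 = {c, d, i}  B4 = {d, f, i}  B5 = {a, d, i}  B6 = {c, e, i}  B7 = {b, d, i}  B8 = {c, d, j}
Tree: B1–B2, B1–B3, B3–B4, B3–B5, B1–B6, B5–B7, B3–B8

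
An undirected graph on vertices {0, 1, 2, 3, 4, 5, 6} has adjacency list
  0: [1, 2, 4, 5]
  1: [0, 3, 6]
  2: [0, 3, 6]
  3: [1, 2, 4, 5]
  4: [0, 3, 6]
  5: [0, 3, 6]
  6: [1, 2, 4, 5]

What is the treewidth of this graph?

A width-3 tree decomposition is:
Bags: B1 = {0, 2, 3, 6}  B2 = {0, 1, 3, 6}  B3 = {0, 3, 4, 6}  B4 = {0, 3, 5, 6}
Tree: B1–B2, B2–B3, B3–B4
Each bag holds 4 vertices, so the decomposition has width 3, which upper-bounds the treewidth. For the lower bound: the 4 vertex sets {0,2}, {1,6}, {3}, {4} are disjoint, each induces a connected subgraph, and every pair is joined by at least one edge of G. Contracting each set to a single vertex therefore yields K_{4} as a minor, and since treewidth is minor-monotone, tw(G) ≥ tw(K_{4}) = 3. Combining the bounds, tw(G) = 3.

3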